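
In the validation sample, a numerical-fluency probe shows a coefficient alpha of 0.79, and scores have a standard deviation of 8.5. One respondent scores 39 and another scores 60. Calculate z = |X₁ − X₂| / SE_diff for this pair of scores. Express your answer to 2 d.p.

SEM = 8.500 * √(1 − 0.790) = 8.500 * √0.210 ≈ 8.500 * 0.458 ≈ 3.895
SE_diff = SEM * √2 ≈ 3.895 * 1.414 ≈ 5.509
z = 21 / 5.509 ≈ 3.812

3.81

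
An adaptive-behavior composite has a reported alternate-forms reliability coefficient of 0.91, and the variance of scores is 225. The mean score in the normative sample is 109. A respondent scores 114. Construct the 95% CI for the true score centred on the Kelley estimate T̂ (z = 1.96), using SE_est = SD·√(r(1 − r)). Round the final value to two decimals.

[105.14, 121.96]

SD = √225 ≈ 15.00000
T̂ = 0.91000(114) + 0.09000(109) ≈ 113.55000
SE_est = SD · √(r(1 − r)) = 15.00000 · √0.08190 ≈ 15.00000 · 0.28618 ≈ 4.29273
CI = 113.55000 ± 1.96 · 4.29273 → [105.13626, 121.96374]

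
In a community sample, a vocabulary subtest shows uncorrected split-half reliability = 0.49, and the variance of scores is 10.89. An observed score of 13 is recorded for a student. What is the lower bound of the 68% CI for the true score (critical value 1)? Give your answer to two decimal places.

11.07

SD = √10.89 ≈ 3.3000
Spearman-Brown: r = 2(0.49) / (1 + 0.49) = 0.9800 / 1.4900 ≈ 0.6577
SEM = 3.3000×√(1 − 0.6577) ≈ 1.9307
Margin = 1 × 1.9307 ≈ 1.9307
Lower limit = 13 − 1.9307 ≈ 11.0693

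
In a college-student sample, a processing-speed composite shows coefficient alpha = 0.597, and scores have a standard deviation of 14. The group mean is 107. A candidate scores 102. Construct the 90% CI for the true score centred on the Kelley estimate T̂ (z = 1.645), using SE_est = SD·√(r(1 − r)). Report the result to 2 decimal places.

[92.72, 115.31]

T̂ = 0.597(102) + 0.403(107) ≃ 104.015
SE_est = 14.000*√(0.597*0.403) ≃ 6.867
CI = 104.015 ± 1.645 * 6.867 → [92.719, 115.311]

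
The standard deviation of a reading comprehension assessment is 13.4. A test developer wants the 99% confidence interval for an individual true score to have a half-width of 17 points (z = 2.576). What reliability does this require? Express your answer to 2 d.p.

0.76

Required SEM = 17 / 2.576 ≃ 6.5994
r = 1 − (6.5994/13.4)² ≃ 1 − 0.2425 ≃ 0.7575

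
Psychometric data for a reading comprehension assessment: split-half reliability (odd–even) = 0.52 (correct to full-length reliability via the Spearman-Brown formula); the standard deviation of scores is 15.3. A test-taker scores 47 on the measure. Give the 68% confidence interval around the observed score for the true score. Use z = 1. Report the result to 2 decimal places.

[38.40, 55.60]

r_full = 2·0.52 / (1 + 0.52) ≈ 0.684
The standard error of measurement is 15.300*√(1 − 0.684) ≈ 15.300*0.562 ≈ 8.598.
Margin = 1 * 8.598 ≈ 8.598
CI = 47 ± 8.598 → [38.402, 55.598]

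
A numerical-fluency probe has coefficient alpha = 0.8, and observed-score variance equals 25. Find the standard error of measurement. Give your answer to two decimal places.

2.24

SD = √25 ≈ 5.0000
SEM = 5.0000 × √(1 − 0.8000) = 5.0000 × √0.2000 ≈ 5.0000 × 0.4472 ≈ 2.2361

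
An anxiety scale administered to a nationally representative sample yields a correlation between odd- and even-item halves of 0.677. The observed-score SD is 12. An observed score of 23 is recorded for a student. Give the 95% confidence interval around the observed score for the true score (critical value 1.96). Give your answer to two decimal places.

[12.68, 33.32]

Spearman-Brown: r = 2(0.677) / (1 + 0.677) = 1.3540 / 1.6770 ≈ 0.8074
SEM = 12.0000 · √(1 − 0.8074) = 12.0000 · √0.1926 ≈ 12.0000 · 0.4389 ≈ 5.2664
Margin = 1.96 · 5.2664 ≈ 10.3222
95% CI: 23 ± 10.3222 = [12.6778, 33.3222]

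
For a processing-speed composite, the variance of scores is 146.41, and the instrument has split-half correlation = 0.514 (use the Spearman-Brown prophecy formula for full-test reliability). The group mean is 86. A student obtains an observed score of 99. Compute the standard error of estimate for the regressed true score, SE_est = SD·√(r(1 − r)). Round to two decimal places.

5.65

σ = 146.41^(1/2) = 12.100
r_full = 2·0.514 / (1 + 0.514) ≈ 0.679
SE_est = SD · √(r(1 − r)) = 12.100 · √0.218 ≈ 12.100 · 0.467 ≈ 5.649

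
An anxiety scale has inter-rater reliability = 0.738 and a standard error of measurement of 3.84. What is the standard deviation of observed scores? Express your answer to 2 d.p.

σ = SEM·(1 − r)^(−1/2) ≃ 3.84×1.954 ≃ 7.502

7.50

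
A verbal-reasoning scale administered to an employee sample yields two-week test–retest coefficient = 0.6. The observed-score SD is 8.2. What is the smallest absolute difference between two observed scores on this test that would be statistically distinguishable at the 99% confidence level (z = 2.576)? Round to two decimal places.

SEM = 8.2000 * √(1 − 0.6000) = 8.2000 * √0.4000 ≈ 8.2000 * 0.6325 ≈ 5.1861
SE_diff = √2 * SEM ≈ 7.3343
Minimum reliable difference = 2.576 * SE_diff ≈ 2.576 * 7.3343 ≈ 18.8932

18.89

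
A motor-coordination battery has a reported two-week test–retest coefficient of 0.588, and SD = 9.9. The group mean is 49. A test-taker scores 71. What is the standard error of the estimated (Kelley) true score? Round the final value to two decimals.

4.87

SE_est = SD * √(r(1 − r)) = 9.900 * √0.242 ≈ 9.900 * 0.492 ≈ 4.873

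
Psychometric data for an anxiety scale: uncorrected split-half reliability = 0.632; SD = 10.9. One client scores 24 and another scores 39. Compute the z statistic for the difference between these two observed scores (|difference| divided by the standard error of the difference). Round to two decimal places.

Spearman-Brown: r = 2(0.632) / (1 + 0.632) = 1.26400 / 1.63200 ≈ 0.77451
The standard error of measurement is 10.90000·√(1 − 0.77451) ≈ 10.90000·0.47486 ≈ 5.17595.
Standard error of the difference = 5.17595·√2 ≈ 7.31990
z = |24 − 39| / 7.31990 = 15 / 7.31990 ≈ 2.04921

2.05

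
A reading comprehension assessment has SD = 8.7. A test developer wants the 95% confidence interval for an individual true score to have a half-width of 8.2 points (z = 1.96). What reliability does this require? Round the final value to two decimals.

0.77

Required SEM = 8.2 / 1.96 ≈ 4.1837
Required reliability = 1 − (SEM/SD)² = 1 − 0.2312 ≈ 0.7688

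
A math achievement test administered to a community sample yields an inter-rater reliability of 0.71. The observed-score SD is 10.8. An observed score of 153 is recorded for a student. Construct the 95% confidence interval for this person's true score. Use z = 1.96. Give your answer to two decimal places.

[141.60, 164.40]

SEM = 10.80000×√(1 − 0.71000) ≈ 5.81598
1.96 × SEM ≈ 11.39932
95% CI: 153 ± 11.39932 = [141.60068, 164.39932]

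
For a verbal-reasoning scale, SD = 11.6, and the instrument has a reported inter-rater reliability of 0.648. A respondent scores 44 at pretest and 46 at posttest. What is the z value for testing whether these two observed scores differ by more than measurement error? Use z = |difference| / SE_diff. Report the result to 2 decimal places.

0.21

SEM = 11.6000 · √(1 − 0.6480) = 11.6000 · √0.3520 ≈ 11.6000 · 0.5933 ≈ 6.8822
SE_diff = √2 · SEM ≈ 9.7329
z = |44 − 46| / 9.7329 = 2 / 9.7329 ≈ 0.2055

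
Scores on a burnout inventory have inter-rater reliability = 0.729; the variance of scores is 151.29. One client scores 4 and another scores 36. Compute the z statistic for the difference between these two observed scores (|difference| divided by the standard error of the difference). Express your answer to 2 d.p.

SD = √151.29 = 12.3000
SEM = 12.3000 × √(1 − 0.7290) = 12.3000 × √0.2710 ≈ 12.3000 × 0.5206 ≈ 6.4031
Standard error of the difference = 6.4031·√2 ≈ 9.0553
z = |4 − 36| / 9.0553 = 32 / 9.0553 ≈ 3.5338

3.53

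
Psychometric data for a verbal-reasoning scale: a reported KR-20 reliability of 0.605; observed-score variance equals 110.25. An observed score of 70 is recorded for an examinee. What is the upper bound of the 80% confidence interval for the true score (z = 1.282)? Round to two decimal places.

78.46

σ = 110.25^(1/2) = 10.5000
SEM = 10.5000 * √(1 − 0.6050) = 10.5000 * √0.3950 ≈ 10.5000 * 0.6285 ≈ 6.5991
1.282 * SEM ≈ 8.4601
Upper limit = 70 + 8.4601 ≈ 78.4601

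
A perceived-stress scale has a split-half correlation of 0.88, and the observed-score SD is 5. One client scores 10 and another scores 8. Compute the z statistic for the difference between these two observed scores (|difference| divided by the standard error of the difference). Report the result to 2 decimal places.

Full-length reliability (Spearman-Brown) = 2(0.88)/(1+0.88) ≃ 0.936
SEM = 5.000×√(1 − 0.936) ≃ 1.263
SE_diff = SEM × √2 ≃ 1.263 × 1.414 ≃ 1.786
z = 2 / 1.786 ≃ 1.120

1.12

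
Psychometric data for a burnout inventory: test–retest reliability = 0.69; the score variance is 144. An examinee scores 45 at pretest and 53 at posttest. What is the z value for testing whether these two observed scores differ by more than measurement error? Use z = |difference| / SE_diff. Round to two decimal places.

0.85

SD = √144 ≃ 12.000
SEM = 12.000 × √(1 − 0.690) = 12.000 × √0.310 ≃ 12.000 × 0.557 ≃ 6.681
Standard error of the difference = 6.681·√2 ≃ 9.449
z = |45 − 53| / 9.449 = 8 / 9.449 ≃ 0.847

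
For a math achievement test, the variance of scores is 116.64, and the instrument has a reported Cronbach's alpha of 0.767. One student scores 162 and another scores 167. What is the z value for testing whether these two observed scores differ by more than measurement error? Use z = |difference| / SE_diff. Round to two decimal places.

0.68

σ = 116.64^(1/2) = 10.80000
The standard error of measurement is 10.80000*√(1 − 0.76700) ≈ 10.80000*0.48270 ≈ 5.21317.
Standard error of the difference = 5.21317·√2 ≈ 7.37253
z = 5 / 7.37253 ≈ 0.67819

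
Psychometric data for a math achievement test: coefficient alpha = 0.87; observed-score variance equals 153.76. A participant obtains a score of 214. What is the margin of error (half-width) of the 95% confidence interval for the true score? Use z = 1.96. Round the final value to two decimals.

8.76

SD = √153.76 ≈ 12.4000
SEM = 12.4000 × √(1 − 0.8700) = 12.4000 × √0.1300 ≈ 12.4000 × 0.3606 ≈ 4.4709
Margin = 1.96 × 4.4709 ≈ 8.7629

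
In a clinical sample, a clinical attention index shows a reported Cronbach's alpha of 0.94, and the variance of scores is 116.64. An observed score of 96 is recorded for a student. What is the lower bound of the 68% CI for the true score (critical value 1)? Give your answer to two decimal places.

93.35

SD = √116.64 ≈ 10.8000
SEM = 10.8000 × √(1 − 0.9400) = 10.8000 × √0.0600 ≈ 10.8000 × 0.2449 ≈ 2.6454
1 × SEM ≈ 2.6454
Lower limit = 96 − 2.6454 ≈ 93.3546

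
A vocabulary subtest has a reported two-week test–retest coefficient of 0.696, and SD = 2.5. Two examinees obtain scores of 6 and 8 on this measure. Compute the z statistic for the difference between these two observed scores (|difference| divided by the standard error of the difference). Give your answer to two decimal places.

1.03

SEM = 2.50000 * √(1 − 0.69600) = 2.50000 * √0.30400 ≈ 2.50000 * 0.55136 ≈ 1.37840
Standard error of the difference = 1.37840·√2 ≈ 1.94936
z = 2 / 1.94936 ≈ 1.02598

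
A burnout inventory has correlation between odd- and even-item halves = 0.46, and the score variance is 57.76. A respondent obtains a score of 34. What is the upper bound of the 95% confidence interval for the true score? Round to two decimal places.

SD = √57.76 ≈ 7.6000
Full-length reliability (Spearman-Brown) = 2(0.46)/(1+0.46) ≈ 0.6301
The standard error of measurement is 7.6000×√(1 − 0.6301) ≈ 7.6000×0.6082 ≈ 4.6220.
Half-width = 1.96×4.6220 ≈ 9.0592
Upper limit = 34 + 9.0592 ≈ 43.0592

43.06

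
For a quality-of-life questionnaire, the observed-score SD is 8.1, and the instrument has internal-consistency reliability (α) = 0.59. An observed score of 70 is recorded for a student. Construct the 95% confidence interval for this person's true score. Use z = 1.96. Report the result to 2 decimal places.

[59.83, 80.17]

SEM = 8.100*√(1 − 0.590) ≈ 5.187
Margin = 1.96 * 5.187 ≈ 10.166
Interval: (59.834, 80.166)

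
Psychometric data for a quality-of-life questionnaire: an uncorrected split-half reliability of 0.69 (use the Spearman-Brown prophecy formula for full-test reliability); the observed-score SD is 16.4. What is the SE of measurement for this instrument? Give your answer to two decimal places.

Spearman-Brown: r = 2(0.69) / (1 + 0.69) = 1.3800 / 1.6900 ≈ 0.8166
SEM = 16.4000·√(1 − 0.8166) ≈ 7.0239

7.02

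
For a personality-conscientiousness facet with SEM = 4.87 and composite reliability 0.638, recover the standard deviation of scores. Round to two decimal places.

SD = 4.87 / √(1 − 0.638) ≃ 8.0942

8.09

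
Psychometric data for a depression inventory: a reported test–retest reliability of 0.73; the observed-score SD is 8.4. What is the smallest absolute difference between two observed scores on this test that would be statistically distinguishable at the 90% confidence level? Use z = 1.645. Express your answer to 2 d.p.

The standard error of measurement is 8.4000×√(1 − 0.7300) ≈ 8.4000×0.5196 ≈ 4.3648.
Standard error of the difference = 4.3648·√2 ≈ 6.1727
Minimum reliable difference = 1.645 × SE_diff ≈ 1.645 × 6.1727 ≈ 10.1541

10.15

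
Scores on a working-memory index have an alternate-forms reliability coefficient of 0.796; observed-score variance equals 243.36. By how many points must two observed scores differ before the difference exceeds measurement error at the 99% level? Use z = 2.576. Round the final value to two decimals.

25.67

SD = √243.36 = 15.60000
The standard error of measurement is 15.60000·√(1 − 0.79600) ≈ 15.60000·0.45166 ≈ 7.04595.
Standard error of the difference = 7.04595·√2 ≈ 9.96448
Minimum reliable difference = 2.576 · SE_diff ≈ 2.576 · 9.96448 ≈ 25.66850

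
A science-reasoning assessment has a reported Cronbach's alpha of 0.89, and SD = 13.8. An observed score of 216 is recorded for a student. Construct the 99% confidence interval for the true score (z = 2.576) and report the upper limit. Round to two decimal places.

227.79

The standard error of measurement is 13.8000*√(1 − 0.8900) ≃ 13.8000*0.3317 ≃ 4.5769.
2.576 * SEM ≃ 11.7902
Upper limit = 216 + 11.7902 ≃ 227.7902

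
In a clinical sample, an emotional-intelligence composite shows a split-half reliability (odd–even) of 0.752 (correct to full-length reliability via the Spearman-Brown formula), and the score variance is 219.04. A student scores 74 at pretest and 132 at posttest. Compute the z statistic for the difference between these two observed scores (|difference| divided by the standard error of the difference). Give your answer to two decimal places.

SD = √219.04 = 14.800
Full-length reliability (Spearman-Brown) = 2(0.752)/(1+0.752) ≈ 0.858
SEM = 14.800·√(1 − 0.858) ≈ 5.568
Standard error of the difference = 5.568·√2 ≈ 7.875
z = |74 − 132| / 7.875 = 58 / 7.875 ≈ 7.365

7.37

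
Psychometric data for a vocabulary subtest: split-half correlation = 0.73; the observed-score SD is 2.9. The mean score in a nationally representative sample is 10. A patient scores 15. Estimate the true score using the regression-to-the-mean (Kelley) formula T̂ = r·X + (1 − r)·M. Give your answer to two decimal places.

r_full = 2·0.73 / (1 + 0.73) ≃ 0.8439
T̂ = 0.8439(15) + 0.1561(10) ≃ 14.2197

14.22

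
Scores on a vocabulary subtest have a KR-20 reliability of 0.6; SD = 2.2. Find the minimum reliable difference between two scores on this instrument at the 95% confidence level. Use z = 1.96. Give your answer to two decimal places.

SEM = 2.2000*√(1 − 0.6000) ≈ 1.3914
SE_diff = √2 * SEM ≈ 1.9677
Minimum reliable difference = 1.96 * SE_diff ≈ 1.96 * 1.9677 ≈ 3.8568

3.86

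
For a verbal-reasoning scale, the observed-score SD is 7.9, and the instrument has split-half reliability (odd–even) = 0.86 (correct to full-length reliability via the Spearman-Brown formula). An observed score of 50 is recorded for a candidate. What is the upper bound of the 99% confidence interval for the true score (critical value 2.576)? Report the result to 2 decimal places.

r_full = 2·0.86 / (1 + 0.86) ≈ 0.925
SEM = 7.900 * √(1 − 0.925) = 7.900 * √0.075 ≈ 7.900 * 0.274 ≈ 2.167
Margin = 2.576 * 2.167 ≈ 5.583
Upper bound: 50 + 5.583 = 55.583

55.58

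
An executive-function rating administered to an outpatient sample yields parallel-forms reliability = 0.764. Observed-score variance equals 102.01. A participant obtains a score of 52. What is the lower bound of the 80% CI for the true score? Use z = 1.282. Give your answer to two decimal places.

45.71

σ = 102.01^(1/2) = 10.100
SEM = 10.100 · √(1 − 0.764) = 10.100 · √0.236 ≈ 10.100 · 0.486 ≈ 4.907
Half-width = 1.282·4.907 ≈ 6.290
Lower limit = 52 − 6.290 ≈ 45.710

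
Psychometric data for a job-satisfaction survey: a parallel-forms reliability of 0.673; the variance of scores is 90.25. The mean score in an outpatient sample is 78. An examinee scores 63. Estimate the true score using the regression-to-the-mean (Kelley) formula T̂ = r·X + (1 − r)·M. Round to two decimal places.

Estimated true score = 0.6730*63 + (1 − 0.6730)*78 ≈ 67.9050

67.91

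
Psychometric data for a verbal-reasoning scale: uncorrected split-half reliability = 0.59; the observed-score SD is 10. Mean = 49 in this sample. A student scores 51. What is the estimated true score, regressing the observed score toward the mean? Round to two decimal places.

50.48

Full-length reliability (Spearman-Brown) = 2(0.59)/(1+0.59) ≃ 0.7421
Estimated true score = 0.7421×51 + (1 − 0.7421)×49 ≃ 50.4843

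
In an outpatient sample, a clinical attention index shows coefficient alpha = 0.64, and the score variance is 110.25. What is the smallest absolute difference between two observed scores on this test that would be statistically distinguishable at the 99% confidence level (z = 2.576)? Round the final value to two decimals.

22.95

σ = 110.25^(1/2) = 10.50000
SEM = 10.50000 × √(1 − 0.64000) = 10.50000 × √0.36000 ≈ 10.50000 × 0.60000 ≈ 6.30000
SE_diff = SEM × √2 ≈ 6.30000 × 1.41421 ≈ 8.90955
Smallest detectable difference = 2.576×8.90955 ≈ 22.95099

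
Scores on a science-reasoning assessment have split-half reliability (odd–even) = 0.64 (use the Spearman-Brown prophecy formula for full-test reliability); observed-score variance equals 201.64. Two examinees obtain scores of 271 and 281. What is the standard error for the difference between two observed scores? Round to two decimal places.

σ = 201.64^(1/2) = 14.2000
r_full = 2·0.64 / (1 + 0.64) ≈ 0.7805
SEM = 14.2000 × √(1 − 0.7805) = 14.2000 × √0.2195 ≈ 14.2000 × 0.4685 ≈ 6.6530
SE_diff = √2 × SEM ≈ 9.4088

9.41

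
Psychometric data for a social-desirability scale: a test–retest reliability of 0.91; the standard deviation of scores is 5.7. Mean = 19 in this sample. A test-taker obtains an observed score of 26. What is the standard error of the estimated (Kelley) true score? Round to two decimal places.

SE_est = 5.700·√[r(1 − r)] ≈ 1.631

1.63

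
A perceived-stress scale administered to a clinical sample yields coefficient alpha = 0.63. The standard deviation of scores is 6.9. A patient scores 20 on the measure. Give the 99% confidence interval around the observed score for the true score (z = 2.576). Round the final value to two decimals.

SEM = 6.900 · √(1 − 0.630) = 6.900 · √0.370 ≈ 6.900 · 0.608 ≈ 4.197
Half-width = 2.576·4.197 ≈ 10.812
99% CI: 20 ± 10.812 = [9.188, 30.812]

[9.19, 30.81]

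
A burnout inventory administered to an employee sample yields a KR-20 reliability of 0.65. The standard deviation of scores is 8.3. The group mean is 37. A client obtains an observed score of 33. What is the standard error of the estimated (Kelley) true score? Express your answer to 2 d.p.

SE_est = 8.3000·√[r(1 − r)] ≈ 3.9588

3.96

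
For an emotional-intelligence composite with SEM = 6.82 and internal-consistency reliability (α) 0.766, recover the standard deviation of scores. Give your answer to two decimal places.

σ = SEM·(1 − r)^(−1/2) ≈ 6.82·2.0672 ≈ 14.0986

14.10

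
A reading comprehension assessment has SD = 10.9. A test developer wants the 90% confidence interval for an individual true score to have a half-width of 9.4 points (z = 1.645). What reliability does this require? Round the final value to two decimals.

Required SEM = 9.4 / 1.645 ≈ 5.714
r = 1 − (SEM / SD)² = 1 − (5.714 / 10.9)² ≈ 1 − 0.275 ≈ 0.725

0.73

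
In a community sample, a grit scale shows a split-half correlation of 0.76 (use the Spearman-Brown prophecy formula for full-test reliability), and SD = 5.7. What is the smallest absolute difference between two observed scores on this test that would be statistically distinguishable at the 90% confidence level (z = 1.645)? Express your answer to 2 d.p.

r_full = 2·0.76 / (1 + 0.76) ≈ 0.8636
SEM = 5.7000 × √(1 − 0.8636) = 5.7000 × √0.1364 ≈ 5.7000 × 0.3693 ≈ 2.1049
SE_diff = SEM × √2 ≈ 2.1049 × 1.4142 ≈ 2.9767
Smallest detectable difference = 1.645×2.9767 ≈ 4.8967

4.90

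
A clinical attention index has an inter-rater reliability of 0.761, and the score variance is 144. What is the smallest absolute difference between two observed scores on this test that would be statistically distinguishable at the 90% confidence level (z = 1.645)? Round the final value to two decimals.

SD = √144 ≈ 12.00000
SEM = 12.00000×√(1 − 0.76100) ≈ 5.86652
SE_diff = √2 × SEM ≈ 8.29651
Smallest detectable difference = 1.645×8.29651 ≈ 13.64775

13.65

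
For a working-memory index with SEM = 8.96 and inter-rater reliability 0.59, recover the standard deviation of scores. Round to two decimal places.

SD = SEM / √(1 − r) = 8.96 / √0.410 ≈ 8.96 / 0.640 ≈ 13.993

13.99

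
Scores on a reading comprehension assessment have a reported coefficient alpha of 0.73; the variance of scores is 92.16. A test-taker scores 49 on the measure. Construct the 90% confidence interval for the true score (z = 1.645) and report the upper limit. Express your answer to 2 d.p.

57.21

SD = √92.16 = 9.600
SEM = 9.600 · √(1 − 0.730) = 9.600 · √0.270 ≈ 9.600 · 0.520 ≈ 4.988
1.645 · SEM ≈ 8.206
Upper bound: 49 + 8.206 = 57.206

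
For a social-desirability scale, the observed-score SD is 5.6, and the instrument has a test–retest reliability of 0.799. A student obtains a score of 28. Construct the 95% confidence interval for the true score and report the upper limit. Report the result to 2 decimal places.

32.92

The standard error of measurement is 5.6000×√(1 − 0.7990) ≃ 5.6000×0.4483 ≃ 2.5106.
Margin = 1.96 × 2.5106 ≃ 4.9209
Upper limit = 28 + 4.9209 ≃ 32.9209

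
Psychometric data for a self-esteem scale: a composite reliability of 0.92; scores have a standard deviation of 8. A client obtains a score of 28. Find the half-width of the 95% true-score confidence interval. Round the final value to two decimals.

4.43

SEM = 8.00000 * √(1 − 0.92000) = 8.00000 * √0.08000 ≈ 8.00000 * 0.28284 ≈ 2.26274
Half-width = 1.96*2.26274 ≈ 4.43497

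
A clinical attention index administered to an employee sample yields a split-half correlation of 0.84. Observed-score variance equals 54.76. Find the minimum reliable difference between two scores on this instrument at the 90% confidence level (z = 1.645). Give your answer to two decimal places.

SD = √54.76 = 7.400
Full-length reliability (Spearman-Brown) = 2(0.84)/(1+0.84) ≈ 0.913
SEM = 7.400 * √(1 − 0.913) = 7.400 * √0.087 ≈ 7.400 * 0.295 ≈ 2.182
SE_diff = SEM * √2 ≈ 2.182 * 1.414 ≈ 3.086
Smallest detectable difference = 1.645*3.086 ≈ 5.076

5.08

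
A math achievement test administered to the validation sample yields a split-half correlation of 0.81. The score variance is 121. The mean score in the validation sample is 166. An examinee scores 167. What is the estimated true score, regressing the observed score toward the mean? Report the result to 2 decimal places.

166.90

Spearman-Brown: r = 2(0.81) / (1 + 0.81) = 1.6200 / 1.8100 ≈ 0.8950
T̂ = r·X + (1 − r)·M = 0.8950*167 + 0.1050*166 ≈ 149.4696 + 17.4254 ≈ 166.8950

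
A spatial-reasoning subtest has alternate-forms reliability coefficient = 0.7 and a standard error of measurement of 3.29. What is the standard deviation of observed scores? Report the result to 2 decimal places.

6.01

SD = SEM / √(1 − r) = 3.29 / √0.3000 ≃ 3.29 / 0.5477 ≃ 6.0067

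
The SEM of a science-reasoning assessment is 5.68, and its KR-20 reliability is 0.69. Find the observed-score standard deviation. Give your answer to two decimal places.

SD = 5.68 / √(1 − 0.69) ≈ 10.20158

10.20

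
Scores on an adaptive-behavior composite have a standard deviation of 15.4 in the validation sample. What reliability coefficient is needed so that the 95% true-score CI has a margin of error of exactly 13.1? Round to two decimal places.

Required SEM = 13.1 / 1.96 ≈ 6.68367
Required reliability = 1 − (SEM/SD)² = 1 − 0.18836 ≈ 0.81164

0.81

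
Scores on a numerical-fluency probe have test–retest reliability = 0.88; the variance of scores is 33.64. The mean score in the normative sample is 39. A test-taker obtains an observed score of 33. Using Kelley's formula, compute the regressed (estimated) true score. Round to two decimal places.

33.72

Estimated true score = 0.880×33 + (1 − 0.880)×39 ≈ 33.720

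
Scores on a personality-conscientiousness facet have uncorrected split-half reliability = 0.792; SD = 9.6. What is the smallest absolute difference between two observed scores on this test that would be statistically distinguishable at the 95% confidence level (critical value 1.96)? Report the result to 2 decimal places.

r_full = 2·0.792 / (1 + 0.792) ≈ 0.88393
SEM = 9.60000*√(1 − 0.88393) ≈ 3.27065
SE_diff = SEM * √2 ≈ 3.27065 * 1.41421 ≈ 4.62540
Smallest detectable difference = 1.96*4.62540 ≈ 9.06578

9.07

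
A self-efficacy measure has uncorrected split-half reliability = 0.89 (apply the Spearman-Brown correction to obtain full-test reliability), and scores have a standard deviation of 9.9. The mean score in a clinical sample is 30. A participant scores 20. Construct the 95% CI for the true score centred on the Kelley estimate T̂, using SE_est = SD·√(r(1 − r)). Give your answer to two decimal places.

[16.04, 25.12]

r_full = 2·0.89 / (1 + 0.89) ≈ 0.9418
Estimated true score = 0.9418*20 + (1 − 0.9418)*30 ≈ 20.5820
SE_est = SD * √(r(1 − r)) = 9.9000 * √0.0548 ≈ 9.9000 * 0.2341 ≈ 2.3178
95% CI: 20.5820 ± 4.5429 ≈ (16.0391, 25.1249)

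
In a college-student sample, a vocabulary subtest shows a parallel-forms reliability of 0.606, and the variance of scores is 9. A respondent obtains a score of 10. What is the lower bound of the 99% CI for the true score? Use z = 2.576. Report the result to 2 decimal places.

SD = √9 ≈ 3.0000
SEM = 3.0000 × √(1 − 0.6060) = 3.0000 × √0.3940 ≈ 3.0000 × 0.6277 ≈ 1.8831
2.576 × SEM ≈ 4.8508
Lower limit = 10 − 4.8508 ≈ 5.1492

5.15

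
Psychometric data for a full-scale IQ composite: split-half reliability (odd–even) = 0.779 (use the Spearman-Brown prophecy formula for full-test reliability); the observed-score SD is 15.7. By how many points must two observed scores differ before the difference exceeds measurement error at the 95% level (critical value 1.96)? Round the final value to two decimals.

r_full = 2·0.779 / (1 + 0.779) ≈ 0.8758
SEM = 15.7000 · √(1 − 0.8758) = 15.7000 · √0.1242 ≈ 15.7000 · 0.3525 ≈ 5.5336
SE_diff = SEM · √2 ≈ 5.5336 · 1.4142 ≈ 7.8257
Minimum reliable difference = 1.96 · SE_diff ≈ 1.96 · 7.8257 ≈ 15.3384

15.34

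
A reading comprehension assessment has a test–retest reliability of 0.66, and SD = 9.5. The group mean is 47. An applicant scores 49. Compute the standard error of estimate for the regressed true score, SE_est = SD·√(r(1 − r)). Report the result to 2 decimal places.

SE_est = 9.500·√(0.660·0.340) ≈ 4.500

4.50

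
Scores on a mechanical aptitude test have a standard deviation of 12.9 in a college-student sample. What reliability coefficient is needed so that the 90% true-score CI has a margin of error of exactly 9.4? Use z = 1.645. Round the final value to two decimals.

Required SEM = 9.4 / 1.645 ≈ 5.7143
r = 1 − (5.7143/12.9)² ≈ 1 − 0.1962 ≈ 0.8038

0.80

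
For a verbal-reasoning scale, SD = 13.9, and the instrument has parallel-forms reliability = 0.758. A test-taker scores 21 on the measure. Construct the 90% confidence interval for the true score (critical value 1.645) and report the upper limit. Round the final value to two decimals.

SEM = 13.900·√(1 − 0.758) ≈ 6.838
Margin = 1.645 · 6.838 ≈ 11.248
Upper limit = 21 + 11.248 ≈ 32.248

32.25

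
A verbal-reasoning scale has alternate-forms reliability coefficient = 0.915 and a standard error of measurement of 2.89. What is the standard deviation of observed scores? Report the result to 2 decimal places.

SD = SEM / √(1 − r) = 2.89 / √0.0850 ≃ 2.89 / 0.2915 ≃ 9.9126

9.91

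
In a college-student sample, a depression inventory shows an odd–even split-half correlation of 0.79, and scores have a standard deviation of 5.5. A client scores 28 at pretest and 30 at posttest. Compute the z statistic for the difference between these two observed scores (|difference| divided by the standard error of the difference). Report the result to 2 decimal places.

0.75

Spearman-Brown: r = 2(0.79) / (1 + 0.79) = 1.580 / 1.790 ≈ 0.883
The standard error of measurement is 5.500×√(1 − 0.883) ≈ 5.500×0.343 ≈ 1.884.
SE_diff = √2 × SEM ≈ 2.664
z = |28 − 30| / 2.664 = 2 / 2.664 ≈ 0.751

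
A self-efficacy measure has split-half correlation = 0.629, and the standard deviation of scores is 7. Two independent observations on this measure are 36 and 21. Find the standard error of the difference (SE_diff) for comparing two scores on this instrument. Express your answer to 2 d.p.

4.72

Full-length reliability (Spearman-Brown) = 2(0.629)/(1+0.629) ≃ 0.772
The standard error of measurement is 7.000*√(1 − 0.772) ≃ 7.000*0.477 ≃ 3.341.
SE_diff = √2 * SEM ≃ 4.724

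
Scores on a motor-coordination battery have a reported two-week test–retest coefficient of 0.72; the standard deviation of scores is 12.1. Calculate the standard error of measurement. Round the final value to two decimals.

The standard error of measurement is 12.100×√(1 − 0.720) ≈ 12.100×0.529 ≈ 6.403.

6.40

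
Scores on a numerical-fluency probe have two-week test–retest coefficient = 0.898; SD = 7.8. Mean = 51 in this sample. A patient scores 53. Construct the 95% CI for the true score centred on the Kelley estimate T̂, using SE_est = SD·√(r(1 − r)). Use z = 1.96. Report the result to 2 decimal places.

[48.17, 57.42]

Estimated true score = 0.8980*53 + (1 − 0.8980)*51 ≈ 52.7960
SE_est = 7.8000*√(0.8980*0.1020) ≈ 2.3607
CI = 52.7960 ± 1.96 * 2.3607 → [48.1691, 57.4229]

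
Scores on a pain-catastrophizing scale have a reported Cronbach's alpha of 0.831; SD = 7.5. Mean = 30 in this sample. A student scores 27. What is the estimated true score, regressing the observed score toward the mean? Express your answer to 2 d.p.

T̂ = r·X + (1 − r)·M = 0.8310·27 + 0.1690·30 = 22.4370 + 5.0700 ≈ 27.5070

27.51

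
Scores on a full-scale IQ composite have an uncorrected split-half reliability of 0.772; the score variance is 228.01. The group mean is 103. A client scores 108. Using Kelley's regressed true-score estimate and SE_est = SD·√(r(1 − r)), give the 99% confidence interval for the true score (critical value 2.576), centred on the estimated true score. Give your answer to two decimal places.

SD = √228.01 ≃ 15.1000
r_full = 2·0.772 / (1 + 0.772) ≃ 0.8713
T̂ = r·X + (1 − r)·M = 0.8713·108 + 0.1287·103 ≃ 94.1038 + 13.2528 ≃ 107.3567
SE_est = 15.1000·√(0.8713·0.1287) ≃ 5.0560
CI = 107.3567 ± 2.576 · 5.0560 → [94.3325, 120.3808]

[94.33, 120.38]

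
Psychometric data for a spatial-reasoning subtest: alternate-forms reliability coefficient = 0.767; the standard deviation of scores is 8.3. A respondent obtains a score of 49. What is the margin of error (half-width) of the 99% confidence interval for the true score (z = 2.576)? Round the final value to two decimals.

SEM = 8.300 · √(1 − 0.767) = 8.300 · √0.233 ≈ 8.300 · 0.483 ≈ 4.006
Margin = 2.576 · 4.006 ≈ 10.321

10.32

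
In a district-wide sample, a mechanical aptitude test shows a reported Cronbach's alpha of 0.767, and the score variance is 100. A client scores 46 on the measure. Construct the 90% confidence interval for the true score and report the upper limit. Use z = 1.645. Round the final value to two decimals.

53.94

σ = 100^(1/2) = 10.000
SEM = 10.000 * √(1 − 0.767) = 10.000 * √0.233 ≈ 10.000 * 0.483 ≈ 4.827
Half-width = 1.645*4.827 ≈ 7.940
Upper limit = 46 + 7.940 ≈ 53.940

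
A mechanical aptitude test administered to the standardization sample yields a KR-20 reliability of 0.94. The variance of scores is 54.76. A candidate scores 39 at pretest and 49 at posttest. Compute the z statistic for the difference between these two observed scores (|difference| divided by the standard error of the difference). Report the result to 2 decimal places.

SD = √54.76 ≈ 7.4000
The standard error of measurement is 7.4000·√(1 − 0.9400) ≈ 7.4000·0.2449 ≈ 1.8126.
SE_diff = √2 · SEM ≈ 2.5634
z = |39 − 49| / 2.5634 = 10 / 2.5634 ≈ 3.9010

3.90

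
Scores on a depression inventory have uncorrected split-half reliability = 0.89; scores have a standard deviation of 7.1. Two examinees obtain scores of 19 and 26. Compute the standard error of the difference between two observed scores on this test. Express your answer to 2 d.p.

Full-length reliability (Spearman-Brown) = 2(0.89)/(1+0.89) ≈ 0.94180
SEM = 7.10000 · √(1 − 0.94180) = 7.10000 · √0.05820 ≈ 7.10000 · 0.24125 ≈ 1.71287
SE_diff = √2 · SEM ≈ 2.42236

2.42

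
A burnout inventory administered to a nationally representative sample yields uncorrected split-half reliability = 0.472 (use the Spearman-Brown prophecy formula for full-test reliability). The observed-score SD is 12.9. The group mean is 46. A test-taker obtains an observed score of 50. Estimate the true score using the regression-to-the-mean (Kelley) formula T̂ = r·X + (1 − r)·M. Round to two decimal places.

Spearman-Brown: r = 2(0.472) / (1 + 0.472) = 0.94400 / 1.47200 ≈ 0.64130
T̂ = 0.64130(50) + 0.35870(46) ≈ 48.56522

48.57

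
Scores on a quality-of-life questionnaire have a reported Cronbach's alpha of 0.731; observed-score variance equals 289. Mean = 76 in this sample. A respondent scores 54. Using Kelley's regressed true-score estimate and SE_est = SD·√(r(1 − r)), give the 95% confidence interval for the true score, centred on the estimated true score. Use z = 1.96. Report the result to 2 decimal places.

SD = √289 = 17.0000
Estimated true score = 0.7310×54 + (1 − 0.7310)×76 ≈ 59.9180
SE_est = 17.0000×√(0.7310×0.2690) ≈ 7.5385
CI = 59.9180 ± 1.96 × 7.5385 → [45.1426, 74.6934]

[45.14, 74.69]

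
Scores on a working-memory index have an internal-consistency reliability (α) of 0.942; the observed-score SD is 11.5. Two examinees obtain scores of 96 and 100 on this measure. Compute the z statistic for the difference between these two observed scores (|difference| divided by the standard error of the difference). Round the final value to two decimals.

SEM = 11.50000 · √(1 − 0.94200) = 11.50000 · √0.05800 ≈ 11.50000 · 0.24083 ≈ 2.76957
SE_diff = √2 · SEM ≈ 3.91676
z = 4 / 3.91676 ≈ 1.02125

1.02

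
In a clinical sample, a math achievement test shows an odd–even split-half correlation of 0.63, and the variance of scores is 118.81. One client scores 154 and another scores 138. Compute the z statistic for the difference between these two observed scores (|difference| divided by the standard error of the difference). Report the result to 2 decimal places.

SD = √118.81 = 10.900
Spearman-Brown: r = 2(0.63) / (1 + 0.63) = 1.260 / 1.630 ≈ 0.773
SEM = 10.900 × √(1 − 0.773) = 10.900 × √0.227 ≈ 10.900 × 0.476 ≈ 5.193
SE_diff = SEM × √2 ≈ 5.193 × 1.414 ≈ 7.344
z = 16 / 7.344 ≈ 2.179

2.18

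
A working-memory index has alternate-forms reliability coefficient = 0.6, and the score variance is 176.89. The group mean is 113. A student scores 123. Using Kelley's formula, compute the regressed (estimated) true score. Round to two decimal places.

T̂ = r·X + (1 − r)·M = 0.6000*123 + 0.4000*113 = 73.8000 + 45.2000 ≈ 119.0000

119.00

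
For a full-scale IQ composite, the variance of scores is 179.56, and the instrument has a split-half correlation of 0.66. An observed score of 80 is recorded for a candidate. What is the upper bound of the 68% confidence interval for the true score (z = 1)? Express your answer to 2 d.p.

86.06

SD = √179.56 ≈ 13.4000
Full-length reliability (Spearman-Brown) = 2(0.66)/(1+0.66) ≈ 0.7952
The standard error of measurement is 13.4000*√(1 − 0.7952) ≈ 13.4000*0.4526 ≈ 6.0644.
Half-width = 1*6.0644 ≈ 6.0644
Upper bound: 80 + 6.0644 = 86.0644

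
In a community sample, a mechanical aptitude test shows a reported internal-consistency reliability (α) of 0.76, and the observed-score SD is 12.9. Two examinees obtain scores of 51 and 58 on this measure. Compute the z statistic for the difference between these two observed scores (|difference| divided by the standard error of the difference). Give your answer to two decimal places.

SEM = 12.90000×√(1 − 0.76000) ≃ 6.31968
Standard error of the difference = 6.31968·√2 ≃ 8.93738
z = 7 / 8.93738 ≃ 0.78323

0.78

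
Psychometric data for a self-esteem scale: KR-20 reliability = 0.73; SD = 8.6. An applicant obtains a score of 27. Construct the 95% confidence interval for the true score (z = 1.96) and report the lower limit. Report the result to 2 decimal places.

18.24

SEM = 8.600*√(1 − 0.730) ≈ 4.469
1.96 * SEM ≈ 8.759
Lower limit = 27 − 8.759 ≈ 18.241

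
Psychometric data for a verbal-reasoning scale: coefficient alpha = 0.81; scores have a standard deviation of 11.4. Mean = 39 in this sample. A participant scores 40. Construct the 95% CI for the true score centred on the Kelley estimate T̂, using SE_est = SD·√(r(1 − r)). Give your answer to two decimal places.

Estimated true score = 0.810*40 + (1 − 0.810)*39 ≈ 39.810
SE_est = 11.400·√[r(1 − r)] ≈ 4.472
CI = 39.810 ± 1.96 * 4.472 → [31.044, 48.576]

[31.04, 48.58]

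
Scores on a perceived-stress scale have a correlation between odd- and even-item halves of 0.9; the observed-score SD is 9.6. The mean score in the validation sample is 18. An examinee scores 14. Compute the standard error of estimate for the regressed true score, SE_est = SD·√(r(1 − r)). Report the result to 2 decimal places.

2.14

Spearman-Brown: r = 2(0.9) / (1 + 0.9) = 1.80000 / 1.90000 ≃ 0.94737
SE_est = SD × √(r(1 − r)) = 9.60000 × √0.04986 ≃ 9.60000 × 0.22330 ≃ 2.14365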